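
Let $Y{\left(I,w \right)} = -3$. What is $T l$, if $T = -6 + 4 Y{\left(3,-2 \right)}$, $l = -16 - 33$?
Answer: $882$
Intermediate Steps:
$l = -49$
$T = -18$ ($T = -6 + 4 \left(-3\right) = -6 - 12 = -18$)
$T l = \left(-18\right) \left(-49\right) = 882$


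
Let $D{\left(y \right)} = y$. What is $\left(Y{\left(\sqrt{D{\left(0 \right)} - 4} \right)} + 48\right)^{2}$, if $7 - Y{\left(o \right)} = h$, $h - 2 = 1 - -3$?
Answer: $2401$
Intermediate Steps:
$h = 6$ ($h = 2 + \left(1 - -3\right) = 2 + \left(1 + 3\right) = 2 + 4 = 6$)
$Y{\left(o \right)} = 1$ ($Y{\left(o \right)} = 7 - 6 = 1$)
$\left(Y{\left(\sqrt{D{\left(0 \right)} - 4} \right)} + 48\right)^{2} = \left(1 + 48\right)^{2} = 49^{2} = 2401$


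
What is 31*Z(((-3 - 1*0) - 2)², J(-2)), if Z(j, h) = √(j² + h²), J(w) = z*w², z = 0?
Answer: 775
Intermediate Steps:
J(w) = 0 (J(w) = 0*w² = 0)
Z(j, h) = √(h² + j²)
31*Z(((-3 - 1*0) - 2)², J(-2)) = 31*√(0² + (((-3 - 1*0) - 2)²)²) = 31*√(0 + (((-3 + 0) - 2)²)²) = 31*√(0 + ((-3 - 2)²)²) = 31*√(0 + ((-5)²)²) = 31*√(0 + 25²) = 31*√(0 + 625) = 31*√625 = 31*25 = 775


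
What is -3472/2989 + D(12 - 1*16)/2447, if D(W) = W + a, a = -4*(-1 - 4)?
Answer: -1206880/1044869 ≈ -1.1551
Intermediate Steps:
a = 20 (a = -4*(-5) = 20)
D(W) = 20 + W (D(W) = W + 20 = 20 + W)
-3472/2989 + D(12 - 1*16)/2447 = -3472/2989 + (20 + (12 - 1*16))/2447 = -3472*1/2989 + (20 + (12 - 16))*(1/2447) = -496/427 + (20 - 4)*(1/2447) = -496/427 + 16*(1/2447) = -496/427 + 16/2447 = -1206880/1044869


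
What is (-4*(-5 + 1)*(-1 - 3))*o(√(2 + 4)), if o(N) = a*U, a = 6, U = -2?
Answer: 768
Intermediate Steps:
o(N) = -12 (o(N) = 6*(-2) = -12)
(-4*(-5 + 1)*(-1 - 3))*o(√(2 + 4)) = -4*(-5 + 1)*(-1 - 3)*(-12) = -(-16)*(-4)*(-12) = -4*16*(-12) = -64*(-12) = 768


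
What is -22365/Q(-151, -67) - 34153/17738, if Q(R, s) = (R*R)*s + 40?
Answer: -352219963/184333658 ≈ -1.9108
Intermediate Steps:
Q(R, s) = 40 + s*R**2 (Q(R, s) = R**2*s + 40 = s*R**2 + 40 = 40 + s*R**2)
-22365/Q(-151, -67) - 34153/17738 = -22365/(40 - 67*(-151)**2) - 34153/17738 = -22365/(40 - 67*22801) - 34153*1/17738 = -22365/(40 - 1527667) - 697/362 = -22365/(-1527627) - 697/362 = -22365*(-1/1527627) - 697/362 = 7455/509209 - 697/362 = -352219963/184333658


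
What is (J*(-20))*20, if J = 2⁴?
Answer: -6400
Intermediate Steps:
J = 16
(J*(-20))*20 = (16*(-20))*20 = -320*20 = -6400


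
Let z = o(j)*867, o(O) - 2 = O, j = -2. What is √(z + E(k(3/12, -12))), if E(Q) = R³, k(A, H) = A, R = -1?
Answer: I ≈ 1.0*I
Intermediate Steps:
o(O) = 2 + O
z = 0 (z = (2 - 2)*867 = 0*867 = 0)
E(Q) = -1 (E(Q) = (-1)³ = -1)
√(z + E(k(3/12, -12))) = √(0 - 1) = √(-1) = I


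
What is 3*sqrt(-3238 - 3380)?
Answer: 3*I*sqrt(6618) ≈ 244.05*I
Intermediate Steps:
3*sqrt(-3238 - 3380) = 3*sqrt(-6618) = 3*(I*sqrt(6618)) = 3*I*sqrt(6618)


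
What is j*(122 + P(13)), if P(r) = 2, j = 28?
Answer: 3472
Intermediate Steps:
j*(122 + P(13)) = 28*(122 + 2) = 28*124 = 3472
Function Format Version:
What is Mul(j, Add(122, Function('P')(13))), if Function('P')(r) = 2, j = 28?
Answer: 3472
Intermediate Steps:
Mul(j, Add(122, Function('P')(13))) = Mul(28, Add(122, 2)) = Mul(28, 124) = 3472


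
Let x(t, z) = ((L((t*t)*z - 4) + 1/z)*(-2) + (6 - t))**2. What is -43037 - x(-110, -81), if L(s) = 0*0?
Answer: -370688161/6561 ≈ -56499.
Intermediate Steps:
L(s) = 0
x(t, z) = (6 - t - 2/z)**2 (x(t, z) = ((0 + 1/z)*(-2) + (6 - t))**2 = (-2/z + (6 - t))**2 = (6 - t - 2/z)**2)
-43037 - x(-110, -81) = -43037 - (2 - 6*(-81) - 110*(-81))**2/(-81)**2 = -43037 - (2 + 486 + 8910)**2/6561 = -43037 - 9398**2/6561 = -43037 - 88322404/6561 = -370688161/6561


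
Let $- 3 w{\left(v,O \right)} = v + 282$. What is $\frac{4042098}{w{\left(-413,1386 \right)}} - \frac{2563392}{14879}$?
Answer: $\frac{180091324074}{1949149} \approx 92395.0$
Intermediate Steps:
$w{\left(v,O \right)} = -94 - \frac{v}{3}$ ($w{\left(v,O \right)} = - \frac{v + 282}{3} = - \frac{282 + v}{3} = -94 - \frac{v}{3}$)
$\frac{4042098}{w{\left(-413,1386 \right)}} - \frac{2563392}{14879} = \frac{4042098}{-94 - - \frac{413}{3}} - \frac{2563392}{14879} = \frac{4042098}{-94 + \frac{413}{3}} - \frac{2563392}{14879} = \frac{4042098}{\frac{131}{3}} - \frac{2563392}{14879} = 4042098 \cdot \frac{3}{131} - \frac{2563392}{14879} = \frac{12126294}{131} - \frac{2563392}{14879} = \frac{180091324074}{1949149}$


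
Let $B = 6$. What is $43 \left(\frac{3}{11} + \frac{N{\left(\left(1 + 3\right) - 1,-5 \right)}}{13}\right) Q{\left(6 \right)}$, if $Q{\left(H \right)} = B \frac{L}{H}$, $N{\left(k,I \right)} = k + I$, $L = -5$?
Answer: $- \frac{3655}{143} \approx -25.559$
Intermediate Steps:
$N{\left(k,I \right)} = I + k$
$Q{\left(H \right)} = - \frac{30}{H}$ ($Q{\left(H \right)} = 6 \left(- \frac{5}{H}\right) = - \frac{30}{H}$)
$43 \left(\frac{3}{11} + \frac{N{\left(\left(1 + 3\right) - 1,-5 \right)}}{13}\right) Q{\left(6 \right)} = 43 \left(\frac{3}{11} + \frac{-5 + \left(\left(1 + 3\right) - 1\right)}{13}\right) \left(- \frac{30}{6}\right) = 43 \left(3 \cdot \frac{1}{11} + \left(-5 + \left(4 - 1\right)\right) \frac{1}{13}\right) \left(\left(-30\right) \frac{1}{6}\right) = 43 \left(\frac{3}{11} + \left(-5 + 3\right) \frac{1}{13}\right) \left(-5\right) = 43 \left(\frac{3}{11} - \frac{2}{13}\right) \left(-5\right) = 43 \cdot \frac{17}{143} \left(-5\right) = \frac{731}{143} \left(-5\right) = - \frac{3655}{143}$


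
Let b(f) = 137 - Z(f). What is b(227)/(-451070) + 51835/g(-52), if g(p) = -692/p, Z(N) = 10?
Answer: 303955752879/78035110 ≈ 3895.1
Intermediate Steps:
b(f) = 127 (b(f) = 137 - 1*10 = 137 - 10 = 127)
b(227)/(-451070) + 51835/g(-52) = 127/(-451070) + 51835/((-692/(-52))) = 127*(-1/451070) + 51835/((-692*(-1/52))) = -127/451070 + 51835/(173/13) = -127/451070 + 51835*(13/173) = -127/451070 + 673855/173 = 303955752879/78035110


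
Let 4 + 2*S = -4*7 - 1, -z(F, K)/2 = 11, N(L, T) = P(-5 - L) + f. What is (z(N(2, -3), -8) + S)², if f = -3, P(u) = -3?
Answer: 5929/4 ≈ 1482.3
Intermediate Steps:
N(L, T) = -6 (N(L, T) = -3 - 3 = -6)
z(F, K) = -22 (z(F, K) = -2*11 = -22)
S = -33/2 (S = -2 + (-4*7 - 1)/2 = -2 + (-28 - 1)/2 = -2 + (½)*(-29) = -2 - 29/2 = -33/2 ≈ -16.500)
(z(N(2, -3), -8) + S)² = (-22 - 33/2)² = (-77/2)² = 5929/4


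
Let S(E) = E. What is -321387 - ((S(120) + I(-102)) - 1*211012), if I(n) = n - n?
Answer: -110495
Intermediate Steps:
I(n) = 0
-321387 - ((S(120) + I(-102)) - 1*211012) = -321387 - ((120 + 0) - 1*211012) = -321387 - (120 - 211012) = -321387 - 1*(-210892) = -321387 + 210892 = -110495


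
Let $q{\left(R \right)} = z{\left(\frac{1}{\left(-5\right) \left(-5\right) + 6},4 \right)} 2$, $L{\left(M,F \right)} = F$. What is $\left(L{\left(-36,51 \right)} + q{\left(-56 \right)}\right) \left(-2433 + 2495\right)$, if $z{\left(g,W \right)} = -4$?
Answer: $2666$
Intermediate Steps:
$q{\left(R \right)} = -8$ ($q{\left(R \right)} = \left(-4\right) 2 = -8$)
$\left(L{\left(-36,51 \right)} + q{\left(-56 \right)}\right) \left(-2433 + 2495\right) = \left(51 - 8\right) \left(-2433 + 2495\right) = 43 \cdot 62 = 2666$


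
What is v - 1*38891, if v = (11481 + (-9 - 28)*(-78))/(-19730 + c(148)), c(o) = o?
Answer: -761577929/19582 ≈ -38892.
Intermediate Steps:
v = -14367/19582 (v = (11481 + (-9 - 28)*(-78))/(-19730 + 148) = (11481 - 37*(-78))/(-19582) = (11481 + 2886)*(-1/19582) = 14367*(-1/19582) = -14367/19582 ≈ -0.73368)
v - 1*38891 = -14367/19582 - 1*38891 = -14367/19582 - 38891 = -761577929/19582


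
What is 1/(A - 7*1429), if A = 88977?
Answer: 1/78974 ≈ 1.2662e-5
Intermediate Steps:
1/(A - 7*1429) = 1/(88977 - 7*1429) = 1/(88977 - 10003) = 1/78974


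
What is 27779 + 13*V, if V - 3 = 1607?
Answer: 48709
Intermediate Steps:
V = 1610 (V = 3 + 1607 = 1610)
27779 + 13*V = 27779 + 13*1610 = 27779 + 20930 = 48709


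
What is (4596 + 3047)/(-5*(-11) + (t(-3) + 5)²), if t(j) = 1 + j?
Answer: 7643/64 ≈ 119.42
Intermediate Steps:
(4596 + 3047)/(-5*(-11) + (t(-3) + 5)²) = (4596 + 3047)/(-5*(-11) + ((1 - 3) + 5)²) = 7643/(55 + (-2 + 5)²) = 7643/(55 + 3²) = 7643/(55 + 9) = 7643/64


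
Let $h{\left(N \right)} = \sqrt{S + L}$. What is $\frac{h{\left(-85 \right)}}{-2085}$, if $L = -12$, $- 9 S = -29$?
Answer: $- \frac{i \sqrt{79}}{6255} \approx - 0.001421 i$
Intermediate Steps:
$S = \frac{29}{9}$ ($S = \left(- \frac{1}{9}\right) \left(-29\right) = \frac{29}{9} \approx 3.2222$)
$h{\left(N \right)} = \frac{i \sqrt{79}}{3}$ ($h{\left(N \right)} = \sqrt{\frac{29}{9} - 12} = \sqrt{- \frac{79}{9}} = \frac{i \sqrt{79}}{3}$)
$\frac{h{\left(-85 \right)}}{-2085} = \frac{\frac{1}{3} i \sqrt{79}}{-2085} = \frac{i \sqrt{79}}{3} \left(- \frac{1}{2085}\right) = - \frac{i \sqrt{79}}{6255}$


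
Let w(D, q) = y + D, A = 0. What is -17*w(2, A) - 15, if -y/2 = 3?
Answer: 53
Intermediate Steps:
y = -6 (y = -2*3 = -6)
w(D, q) = -6 + D
-17*w(2, A) - 15 = -17*(-6 + 2) - 15 = -17*(-4) - 15 = 68 - 15 = 53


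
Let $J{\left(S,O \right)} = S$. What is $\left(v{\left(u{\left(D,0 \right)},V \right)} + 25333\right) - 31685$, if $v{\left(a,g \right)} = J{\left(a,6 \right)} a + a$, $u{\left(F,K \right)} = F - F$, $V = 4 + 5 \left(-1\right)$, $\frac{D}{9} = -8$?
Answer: $-6352$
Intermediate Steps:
$D = -72$ ($D = 9 \left(-8\right) = -72$)
$V = -1$ ($V = 4 - 5 = -1$)
$u{\left(F,K \right)} = 0$
$v{\left(a,g \right)} = a + a^{2}$ ($v{\left(a,g \right)} = a a + a = a^{2} + a = a + a^{2}$)
$\left(v{\left(u{\left(D,0 \right)},V \right)} + 25333\right) - 31685 = \left(0 \left(1 + 0\right) + 25333\right) - 31685 = \left(0 \cdot 1 + 25333\right) - 31685 = \left(0 + 25333\right) - 31685 = 25333 - 31685 = -6352$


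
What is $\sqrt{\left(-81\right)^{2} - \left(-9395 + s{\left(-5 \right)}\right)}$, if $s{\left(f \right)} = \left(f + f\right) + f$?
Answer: $\sqrt{15971} \approx 126.38$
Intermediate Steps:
$s{\left(f \right)} = 3 f$ ($s{\left(f \right)} = 2 f + f = 3 f$)
$\sqrt{\left(-81\right)^{2} - \left(-9395 + s{\left(-5 \right)}\right)} = \sqrt{\left(-81\right)^{2} + \left(9395 - 3 \left(-5\right)\right)} = \sqrt{6561 + \left(9395 - -15\right)} = \sqrt{6561 + \left(9395 + 15\right)} = \sqrt{6561 + 9410} = \sqrt{15971}$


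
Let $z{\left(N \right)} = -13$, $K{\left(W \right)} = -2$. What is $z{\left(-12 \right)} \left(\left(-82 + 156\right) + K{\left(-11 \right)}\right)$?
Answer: $-936$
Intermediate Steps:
$z{\left(-12 \right)} \left(\left(-82 + 156\right) + K{\left(-11 \right)}\right) = - 13 \left(\left(-82 + 156\right) - 2\right) = - 13 \left(74 - 2\right) = \left(-13\right) 72 = -936$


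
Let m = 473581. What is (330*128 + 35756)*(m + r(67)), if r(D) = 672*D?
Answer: 40449115580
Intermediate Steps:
(330*128 + 35756)*(m + r(67)) = (330*128 + 35756)*(473581 + 672*67) = (42240 + 35756)*(473581 + 45024) = 77996*518605 = 40449115580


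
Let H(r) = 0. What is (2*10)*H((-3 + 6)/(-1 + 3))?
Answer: 0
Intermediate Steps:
(2*10)*H((-3 + 6)/(-1 + 3)) = (2*10)*0 = 20*0 = 0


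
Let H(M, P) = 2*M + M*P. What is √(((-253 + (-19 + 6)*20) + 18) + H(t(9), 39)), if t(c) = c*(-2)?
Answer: 3*I*√137 ≈ 35.114*I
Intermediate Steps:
t(c) = -2*c
√(((-253 + (-19 + 6)*20) + 18) + H(t(9), 39)) = √(((-253 + (-19 + 6)*20) + 18) + (-2*9)*(2 + 39)) = √(((-253 - 13*20) + 18) - 18*41) = √(((-253 - 260) + 18) - 738) = √((-513 + 18) - 738) = √(-495 - 738) = √(-1233) = 3*I*√137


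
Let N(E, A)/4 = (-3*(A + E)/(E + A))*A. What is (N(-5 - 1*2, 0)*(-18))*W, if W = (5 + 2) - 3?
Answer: 0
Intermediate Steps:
W = 4 (W = 7 - 3 = 4)
N(E, A) = -12*A (N(E, A) = 4*((-3*(A + E)/(E + A))*A) = 4*((-3*(A + E)/(A + E))*A) = 4*((-3*1)*A) = 4*(-3*A) = -12*A)
(N(-5 - 1*2, 0)*(-18))*W = (-12*0*(-18))*4 = (0*(-18))*4 = 0*4 = 0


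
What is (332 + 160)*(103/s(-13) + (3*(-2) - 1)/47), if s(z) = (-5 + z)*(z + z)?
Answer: 64165/1833 ≈ 35.005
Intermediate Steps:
s(z) = 2*z*(-5 + z) (s(z) = (-5 + z)*(2*z) = 2*z*(-5 + z))
(332 + 160)*(103/s(-13) + (3*(-2) - 1)/47) = (332 + 160)*(103/((2*(-13)*(-5 - 13))) + (3*(-2) - 1)/47) = 492*(103/((2*(-13)*(-18))) + (-6 - 1)*(1/47)) = 492*(103/468 - 7*1/47) = 492*(103*(1/468) - 7/47) = 492*(103/468 - 7/47) = 492*(1565/21996) = 64165/1833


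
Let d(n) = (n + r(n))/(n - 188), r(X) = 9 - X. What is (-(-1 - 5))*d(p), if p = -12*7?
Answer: -27/136 ≈ -0.19853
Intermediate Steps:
p = -84
d(n) = 9/(-188 + n) (d(n) = (n + (9 - n))/(n - 188) = 9/(-188 + n))
(-(-1 - 5))*d(p) = (-(-1 - 5))*(9/(-188 - 84)) = (-1*(-6))*(9/(-272)) = 6*(9*(-1/272)) = 6*(-9/272) = -27/136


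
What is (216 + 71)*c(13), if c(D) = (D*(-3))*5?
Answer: -55965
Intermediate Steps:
c(D) = -15*D (c(D) = -3*D*5 = -15*D)
(216 + 71)*c(13) = (216 + 71)*(-15*13) = 287*(-195) = -55965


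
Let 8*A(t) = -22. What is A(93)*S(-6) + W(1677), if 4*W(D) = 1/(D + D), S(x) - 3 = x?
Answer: 110683/13416 ≈ 8.2501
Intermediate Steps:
S(x) = 3 + x
A(t) = -11/4 (A(t) = (⅛)*(-22) = -11/4)
W(D) = 1/(8*D) (W(D) = 1/(4*(D + D)) = 1/(4*((2*D))) = (1/(2*D))/4 = 1/(8*D))
A(93)*S(-6) + W(1677) = -11*(3 - 6)/4 + (⅛)/1677 = -11/4*(-3) + (⅛)*(1/1677) = 33/4 + 1/13416 = 110683/13416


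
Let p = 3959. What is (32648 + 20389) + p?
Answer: 56996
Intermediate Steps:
(32648 + 20389) + p = (32648 + 20389) + 3959 = 53037 + 3959 = 56996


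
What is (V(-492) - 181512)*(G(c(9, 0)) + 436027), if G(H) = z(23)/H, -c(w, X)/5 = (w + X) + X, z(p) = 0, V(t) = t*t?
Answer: 26402306904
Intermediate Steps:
V(t) = t²
c(w, X) = -10*X - 5*w (c(w, X) = -5*((w + X) + X) = -5*((X + w) + X) = -5*(w + 2*X) = -10*X - 5*w)
G(H) = 0 (G(H) = 0/H = 0)
(V(-492) - 181512)*(G(c(9, 0)) + 436027) = ((-492)² - 181512)*(0 + 436027) = (242064 - 181512)*436027 = 60552*436027 = 26402306904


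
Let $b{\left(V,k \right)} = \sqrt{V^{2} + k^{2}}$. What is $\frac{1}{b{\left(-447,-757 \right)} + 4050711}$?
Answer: $\frac{4050711}{16408258832663} - \frac{\sqrt{772858}}{16408258832663} \approx 2.4682 \cdot 10^{-7}$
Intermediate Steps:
$\frac{1}{b{\left(-447,-757 \right)} + 4050711} = \frac{1}{\sqrt{\left(-447\right)^{2} + \left(-757\right)^{2}} + 4050711} = \frac{1}{\sqrt{199809 + 573049} + 4050711} = \frac{1}{\sqrt{772858} + 4050711} = \frac{1}{4050711 + \sqrt{772858}}$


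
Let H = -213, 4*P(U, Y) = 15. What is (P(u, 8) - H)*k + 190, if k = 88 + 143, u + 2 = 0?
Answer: 201037/4 ≈ 50259.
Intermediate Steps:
u = -2 (u = -2 + 0 = -2)
P(U, Y) = 15/4 (P(U, Y) = (¼)*15 = 15/4)
k = 231
(P(u, 8) - H)*k + 190 = (15/4 - 1*(-213))*231 + 190 = (15/4 + 213)*231 + 190 = (867/4)*231 + 190 = 200277/4 + 190 = 201037/4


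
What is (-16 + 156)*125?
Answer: 17500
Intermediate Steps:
(-16 + 156)*125 = 140*125 = 17500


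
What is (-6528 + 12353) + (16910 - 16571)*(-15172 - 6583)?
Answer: -7369120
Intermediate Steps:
(-6528 + 12353) + (16910 - 16571)*(-15172 - 6583) = 5825 + 339*(-21755) = 5825 - 7374945 = -7369120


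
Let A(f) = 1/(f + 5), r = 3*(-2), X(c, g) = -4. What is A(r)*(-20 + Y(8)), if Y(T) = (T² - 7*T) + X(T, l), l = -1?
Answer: 16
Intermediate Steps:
r = -6
A(f) = 1/(5 + f)
Y(T) = -4 + T² - 7*T (Y(T) = (T² - 7*T) - 4 = -4 + T² - 7*T)
A(r)*(-20 + Y(8)) = (-20 + (-4 + 8² - 7*8))/(5 - 6) = (-20 + (-4 + 64 - 56))/(-1) = -(-20 + 4) = -1*(-16) = 16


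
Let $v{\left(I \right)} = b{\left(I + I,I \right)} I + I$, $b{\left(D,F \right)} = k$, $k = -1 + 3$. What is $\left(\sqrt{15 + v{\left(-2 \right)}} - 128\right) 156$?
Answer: $-19500$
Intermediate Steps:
$k = 2$
$b{\left(D,F \right)} = 2$
$v{\left(I \right)} = 3 I$ ($v{\left(I \right)} = 2 I + I = 3 I$)
$\left(\sqrt{15 + v{\left(-2 \right)}} - 128\right) 156 = \left(\sqrt{15 + 3 \left(-2\right)} - 128\right) 156 = \left(\sqrt{15 - 6} - 128\right) 156 = \left(\sqrt{9} - 128\right) 156 = \left(3 - 128\right) 156 = \left(-125\right) 156 = -19500$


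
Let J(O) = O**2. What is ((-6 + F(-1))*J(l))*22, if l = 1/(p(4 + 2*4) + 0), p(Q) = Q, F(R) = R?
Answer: -77/72 ≈ -1.0694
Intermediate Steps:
l = 1/12 (l = 1/((4 + 2*4) + 0) = 1/((4 + 8) + 0) = 1/(12 + 0) = 1/12 ≈ 0.083333)
((-6 + F(-1))*J(l))*22 = ((-6 - 1)*(1/12)**2)*22 = -7*1/144*22 = -7/144*22 = -77/72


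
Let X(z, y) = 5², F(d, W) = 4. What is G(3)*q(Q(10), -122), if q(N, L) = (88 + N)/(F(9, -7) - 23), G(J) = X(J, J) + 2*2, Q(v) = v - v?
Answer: -2552/19 ≈ -134.32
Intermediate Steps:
X(z, y) = 25
Q(v) = 0
G(J) = 29 (G(J) = 25 + 2*2 = 25 + 4 = 29)
q(N, L) = -88/19 - N/19 (q(N, L) = (88 + N)/(4 - 23) = (88 + N)/(-19) = (88 + N)*(-1/19) = -88/19 - N/19)
G(3)*q(Q(10), -122) = 29*(-88/19 - 1/19*0) = 29*(-88/19 + 0) = 29*(-88/19) = -2552/19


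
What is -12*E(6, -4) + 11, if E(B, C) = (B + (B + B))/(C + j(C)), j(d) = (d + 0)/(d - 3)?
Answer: 74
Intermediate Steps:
j(d) = d/(-3 + d)
E(B, C) = 3*B/(C + C/(-3 + C)) (E(B, C) = (B + (B + B))/(C + C/(-3 + C)) = (B + 2*B)/(C + C/(-3 + C)) = (3*B)/(C + C/(-3 + C)) = 3*B/(C + C/(-3 + C)))
-12*E(6, -4) + 11 = -36*6*(-3 - 4)/((-4)*(-2 - 4)) + 11 = -36*6*(-1)*(-7)/(4*(-6)) + 11 = -36*6*(-1)*(-1)*(-7)/(4*6) + 11 = -12*(-21/4) + 11 = 63 + 11 = 74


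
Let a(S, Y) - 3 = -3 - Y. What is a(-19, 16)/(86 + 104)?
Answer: -8/95 ≈ -0.084211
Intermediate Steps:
a(S, Y) = -Y (a(S, Y) = 3 + (-3 - Y) = -Y)
a(-19, 16)/(86 + 104) = (-1*16)/(86 + 104) = -16/190 = (1/190)*(-16) = -8/95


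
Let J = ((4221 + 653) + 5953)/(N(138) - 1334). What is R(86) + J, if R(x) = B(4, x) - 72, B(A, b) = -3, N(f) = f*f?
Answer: -1317423/17710 ≈ -74.389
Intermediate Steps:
N(f) = f²
J = 10827/17710 (J = ((4221 + 653) + 5953)/(138² - 1334) = (4874 + 5953)/(19044 - 1334) = 10827/17710 ≈ 0.61135)
R(x) = -75 (R(x) = -3 - 72 = -75)
R(86) + J = -75 + 10827/17710 = -1317423/17710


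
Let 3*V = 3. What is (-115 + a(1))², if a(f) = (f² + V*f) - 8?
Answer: 14641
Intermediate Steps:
V = 1 (V = (⅓)*3 = 1)
a(f) = -8 + f + f² (a(f) = (f² + 1*f) - 8 = (f² + f) - 8 = (f + f²) - 8 = -8 + f + f²)
(-115 + a(1))² = (-115 + (-8 + 1 + 1²))² = (-115 + (-8 + 1 + 1))² = (-115 - 6)² = (-121)² = 14641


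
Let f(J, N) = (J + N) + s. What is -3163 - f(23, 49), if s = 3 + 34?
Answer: -3272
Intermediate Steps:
s = 37
f(J, N) = 37 + J + N (f(J, N) = (J + N) + 37 = 37 + J + N)
-3163 - f(23, 49) = -3163 - (37 + 23 + 49) = -3163 - 1*109 = -3163 - 109 = -3272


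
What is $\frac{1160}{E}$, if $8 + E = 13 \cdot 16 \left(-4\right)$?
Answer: $- \frac{29}{21} \approx -1.381$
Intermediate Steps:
$E = -840$ ($E = -8 + 13 \cdot 16 \left(-4\right) = -8 + 208 \left(-4\right) = -8 - 832 = -840$)
$\frac{1160}{E} = \frac{1160}{-840} = 1160 \left(- \frac{1}{840}\right) = - \frac{29}{21}$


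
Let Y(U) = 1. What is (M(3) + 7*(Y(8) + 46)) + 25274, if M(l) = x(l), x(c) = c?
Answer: 25606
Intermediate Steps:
M(l) = l
(M(3) + 7*(Y(8) + 46)) + 25274 = (3 + 7*(1 + 46)) + 25274 = (3 + 7*47) + 25274 = (3 + 329) + 25274 = 332 + 25274 = 25606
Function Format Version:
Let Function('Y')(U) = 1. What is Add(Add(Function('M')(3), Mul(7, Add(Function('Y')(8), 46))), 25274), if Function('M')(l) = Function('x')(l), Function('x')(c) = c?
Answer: 25606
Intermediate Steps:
Function('M')(l) = l
Add(Add(Function('M')(3), Mul(7, Add(Function('Y')(8), 46))), 25274) = Add(Add(3, Mul(7, Add(1, 46))), 25274) = Add(Add(3, Mul(7, 47)), 25274) = Add(Add(3, 329), 25274) = Add(332, 25274) = 25606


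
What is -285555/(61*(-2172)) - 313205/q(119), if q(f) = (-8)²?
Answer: -3456573445/706624 ≈ -4891.7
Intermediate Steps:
q(f) = 64
-285555/(61*(-2172)) - 313205/q(119) = -285555/(61*(-2172)) - 313205/64 = -285555/(-132492) - 313205*1/64 = -285555*(-1/132492) - 313205/64 = 95185/44164 - 313205/64 = -3456573445/706624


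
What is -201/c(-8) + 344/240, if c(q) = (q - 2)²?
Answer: -173/300 ≈ -0.57667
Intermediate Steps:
c(q) = (-2 + q)²
-201/c(-8) + 344/240 = -201/(-2 - 8)² + 344/240 = -201/((-10)²) + 344*(1/240) = -201/100 + 43/30 = -173/300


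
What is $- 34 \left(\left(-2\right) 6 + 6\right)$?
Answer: $204$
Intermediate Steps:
$- 34 \left(\left(-2\right) 6 + 6\right) = - 34 \left(-12 + 6\right) = \left(-34\right) \left(-6\right) = 204$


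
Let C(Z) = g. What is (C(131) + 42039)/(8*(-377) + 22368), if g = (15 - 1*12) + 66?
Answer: 10527/4838 ≈ 2.1759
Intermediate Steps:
g = 69 (g = (15 - 12) + 66 = 3 + 66 = 69)
C(Z) = 69
(C(131) + 42039)/(8*(-377) + 22368) = (69 + 42039)/(8*(-377) + 22368) = 42108/(-3016 + 22368) = 42108/19352 = 42108*(1/19352) = 10527/4838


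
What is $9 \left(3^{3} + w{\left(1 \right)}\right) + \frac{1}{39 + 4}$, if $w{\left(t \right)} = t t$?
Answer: $\frac{10837}{43} \approx 252.02$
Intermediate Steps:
$w{\left(t \right)} = t^{2}$
$9 \left(3^{3} + w{\left(1 \right)}\right) + \frac{1}{39 + 4} = 9 \left(3^{3} + 1^{2}\right) + \frac{1}{39 + 4} = 9 \left(27 + 1\right) + \frac{1}{43} = 9 \cdot 28 + \frac{1}{43} = 252 + \frac{1}{43} = \frac{10837}{43}$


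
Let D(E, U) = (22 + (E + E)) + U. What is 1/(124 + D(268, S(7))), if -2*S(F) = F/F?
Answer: 2/1363 ≈ 0.0014674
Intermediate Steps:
S(F) = -1/2 (S(F) = -F/(2*F) = -1/2*1 = -1/2)
D(E, U) = 22 + U + 2*E (D(E, U) = (22 + 2*E) + U = 22 + U + 2*E)
1/(124 + D(268, S(7))) = 1/(124 + (22 - 1/2 + 2*268)) = 1/(124 + (22 - 1/2 + 536)) = 1/(124 + 1115/2) = 1/(1363/2) = 2/1363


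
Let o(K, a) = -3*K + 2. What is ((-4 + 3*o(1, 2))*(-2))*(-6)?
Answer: -84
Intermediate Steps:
o(K, a) = 2 - 3*K
((-4 + 3*o(1, 2))*(-2))*(-6) = ((-4 + 3*(2 - 3*1))*(-2))*(-6) = ((-4 + 3*(2 - 3))*(-2))*(-6) = ((-4 + 3*(-1))*(-2))*(-6) = ((-4 - 3)*(-2))*(-6) = -7*(-2)*(-6) = 14*(-6) = -84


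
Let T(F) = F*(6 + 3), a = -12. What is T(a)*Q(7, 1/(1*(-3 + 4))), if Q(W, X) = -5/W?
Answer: 540/7 ≈ 77.143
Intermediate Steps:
T(F) = 9*F (T(F) = F*9 = 9*F)
T(a)*Q(7, 1/(1*(-3 + 4))) = (9*(-12))*(-5/7) = -(-540)/7 = -108*(-5/7) = 540/7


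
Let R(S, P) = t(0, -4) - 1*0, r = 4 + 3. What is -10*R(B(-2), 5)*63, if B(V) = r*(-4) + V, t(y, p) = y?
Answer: 0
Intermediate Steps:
r = 7
B(V) = -28 + V (B(V) = 7*(-4) + V = -28 + V)
R(S, P) = 0 (R(S, P) = 0 - 1*0 = 0 + 0 = 0)
-10*R(B(-2), 5)*63 = -10*0*63 = 0*63 = 0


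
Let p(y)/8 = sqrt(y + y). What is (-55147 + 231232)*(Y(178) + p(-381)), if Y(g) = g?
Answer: 31343130 + 1408680*I*sqrt(762) ≈ 3.1343e+7 + 3.8886e+7*I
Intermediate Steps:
p(y) = 8*sqrt(2)*sqrt(y) (p(y) = 8*sqrt(y + y) = 8*sqrt(2*y) = 8*(sqrt(2)*sqrt(y)) = 8*sqrt(2)*sqrt(y))
(-55147 + 231232)*(Y(178) + p(-381)) = (-55147 + 231232)*(178 + 8*sqrt(2)*sqrt(-381)) = 176085*(178 + 8*sqrt(2)*(I*sqrt(381))) = 176085*(178 + 8*I*sqrt(762)) = 31343130 + 1408680*I*sqrt(762)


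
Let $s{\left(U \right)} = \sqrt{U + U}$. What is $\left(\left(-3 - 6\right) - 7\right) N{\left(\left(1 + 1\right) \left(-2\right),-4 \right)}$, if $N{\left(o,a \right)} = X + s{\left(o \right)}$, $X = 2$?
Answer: $-32 - 32 i \sqrt{2} \approx -32.0 - 45.255 i$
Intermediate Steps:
$s{\left(U \right)} = \sqrt{2} \sqrt{U}$ ($s{\left(U \right)} = \sqrt{2 U} = \sqrt{2} \sqrt{U}$)
$N{\left(o,a \right)} = 2 + \sqrt{2} \sqrt{o}$
$\left(\left(-3 - 6\right) - 7\right) N{\left(\left(1 + 1\right) \left(-2\right),-4 \right)} = \left(\left(-3 - 6\right) - 7\right) \left(2 + \sqrt{2} \sqrt{\left(1 + 1\right) \left(-2\right)}\right) = \left(-9 - 7\right) \left(2 + \sqrt{2} \sqrt{2 \left(-2\right)}\right) = - 16 \left(2 + \sqrt{2} \sqrt{-4}\right) = - 16 \left(2 + \sqrt{2} \cdot 2 i\right) = - 16 \left(2 + 2 i \sqrt{2}\right) = -32 - 32 i \sqrt{2}$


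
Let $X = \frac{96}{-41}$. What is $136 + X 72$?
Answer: $- \frac{1336}{41} \approx -32.585$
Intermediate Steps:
$X = - \frac{96}{41}$ ($X = 96 \left(- \frac{1}{41}\right) = - \frac{96}{41} \approx -2.3415$)
$136 + X 72 = 136 - \frac{6912}{41} = - \frac{1336}{41}$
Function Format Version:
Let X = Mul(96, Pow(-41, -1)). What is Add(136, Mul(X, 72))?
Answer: Rational(-1336, 41) ≈ -32.585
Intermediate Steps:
X = Rational(-96, 41) (X = Mul(96, Rational(-1, 41)) = Rational(-96, 41) ≈ -2.3415)
Add(136, Mul(X, 72)) = Add(136, Mul(Rational(-96, 41), 72)) = Add(136, Rational(-6912, 41)) = Rational(-1336, 41)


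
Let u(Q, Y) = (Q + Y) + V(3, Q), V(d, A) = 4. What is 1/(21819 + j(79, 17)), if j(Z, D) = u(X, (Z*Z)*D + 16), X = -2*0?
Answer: 1/127936 ≈ 7.8164e-6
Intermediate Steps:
X = 0
u(Q, Y) = 4 + Q + Y (u(Q, Y) = (Q + Y) + 4 = 4 + Q + Y)
j(Z, D) = 20 + D*Z² (j(Z, D) = 4 + 0 + ((Z*Z)*D + 16) = 4 + 0 + (Z²*D + 16) = 4 + 0 + (D*Z² + 16) = 4 + 0 + (16 + D*Z²) = 20 + D*Z²)
1/(21819 + j(79, 17)) = 1/(21819 + (20 + 17*79²)) = 1/(21819 + (20 + 17*6241)) = 1/(21819 + (20 + 106097)) = 1/(21819 + 106117) = 1/127936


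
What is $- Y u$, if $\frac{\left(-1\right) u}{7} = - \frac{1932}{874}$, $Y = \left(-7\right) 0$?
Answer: $0$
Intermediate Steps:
$Y = 0$
$u = \frac{294}{19}$ ($u = - 7 \left(- \frac{1932}{874}\right) = - 7 \left(\left(-1932\right) \frac{1}{874}\right) = \left(-7\right) \left(- \frac{42}{19}\right) = \frac{294}{19} \approx 15.474$)
$- Y u = - \frac{0 \cdot 294}{19} = \left(-1\right) 0 = 0$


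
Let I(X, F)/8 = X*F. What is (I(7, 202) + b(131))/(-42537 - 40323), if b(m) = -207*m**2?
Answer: 708203/16572 ≈ 42.735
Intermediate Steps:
I(X, F) = 8*F*X (I(X, F) = 8*(X*F) = 8*(F*X) = 8*F*X)
(I(7, 202) + b(131))/(-42537 - 40323) = (8*202*7 - 207*131**2)/(-42537 - 40323) = (11312 - 207*17161)/(-82860) = (11312 - 3552327)*(-1/82860) = -3541015*(-1/82860) = 708203/16572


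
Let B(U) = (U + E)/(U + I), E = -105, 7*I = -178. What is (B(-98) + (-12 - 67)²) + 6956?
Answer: 11403629/864 ≈ 13199.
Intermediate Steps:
I = -178/7 (I = (⅐)*(-178) = -178/7 ≈ -25.429)
B(U) = (-105 + U)/(-178/7 + U) (B(U) = (U - 105)/(U - 178/7) = (-105 + U)/(-178/7 + U))
(B(-98) + (-12 - 67)²) + 6956 = (7*(-105 - 98)/(-178 + 7*(-98)) + (-12 - 67)²) + 6956 = (7*(-203)/(-178 - 686) + (-79)²) + 6956 = (7*(-203)/(-864) + 6241) + 6956 = (7*(-1/864)*(-203) + 6241) + 6956 = (1421/864 + 6241) + 6956 = 5393645/864 + 6956 = 11403629/864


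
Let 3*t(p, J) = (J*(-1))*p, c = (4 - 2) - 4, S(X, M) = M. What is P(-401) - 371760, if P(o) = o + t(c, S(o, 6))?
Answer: -372157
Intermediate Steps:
c = -2 (c = 2 - 4 = -2)
t(p, J) = -J*p/3 (t(p, J) = ((J*(-1))*p)/3 = ((-J)*p)/3 = (-J*p)/3 = -J*p/3)
P(o) = 4 + o (P(o) = o - ⅓*6*(-2) = o + 4 = 4 + o)
P(-401) - 371760 = (4 - 401) - 371760 = -397 - 371760 = -372157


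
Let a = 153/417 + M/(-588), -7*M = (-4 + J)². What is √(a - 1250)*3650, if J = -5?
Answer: 9125*I*√9275074823/6811 ≈ 1.2903e+5*I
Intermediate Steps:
M = -81/7 (M = -(-4 - 5)²/7 = -⅐*(-9)² = -⅐*81 = -81/7 ≈ -11.571)
a = 73725/190708 (a = 153/417 - 81/7/(-588) = 153*(1/417) - 81/7*(-1/588) = 51/139 + 27/1372 = 73725/190708 ≈ 0.38659)
√(a - 1250)*3650 = √(73725/190708 - 1250)*3650 = √(-238311275/190708)*3650 = (5*I*√9275074823/13622)*3650 = 9125*I*√9275074823/6811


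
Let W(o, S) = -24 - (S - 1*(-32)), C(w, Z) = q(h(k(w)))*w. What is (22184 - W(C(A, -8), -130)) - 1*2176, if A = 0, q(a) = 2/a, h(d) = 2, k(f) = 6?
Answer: 19934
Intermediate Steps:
C(w, Z) = w (C(w, Z) = (2/2)*w = (2*(1/2))*w = 1*w = w)
W(o, S) = -56 - S (W(o, S) = -24 - (S + 32) = -24 - (32 + S) = -24 + (-32 - S) = -56 - S)
(22184 - W(C(A, -8), -130)) - 1*2176 = (22184 - (-56 - 1*(-130))) - 1*2176 = (22184 - (-56 + 130)) - 2176 = (22184 - 1*74) - 2176 = (22184 - 74) - 2176 = 22110 - 2176 = 19934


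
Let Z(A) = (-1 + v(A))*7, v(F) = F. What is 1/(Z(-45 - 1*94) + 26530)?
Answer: 1/25550 ≈ 3.9139e-5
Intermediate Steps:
Z(A) = -7 + 7*A (Z(A) = (-1 + A)*7 = -7 + 7*A)
1/(Z(-45 - 1*94) + 26530) = 1/((-7 + 7*(-45 - 1*94)) + 26530) = 1/((-7 + 7*(-45 - 94)) + 26530) = 1/((-7 + 7*(-139)) + 26530) = 1/((-7 - 973) + 26530) = 1/(-980 + 26530) = 1/25550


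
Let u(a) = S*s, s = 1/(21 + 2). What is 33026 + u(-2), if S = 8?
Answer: 759606/23 ≈ 33026.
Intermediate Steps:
s = 1/23 ≈ 0.043478
u(a) = 8/23 (u(a) = 8*(1/23) = 8/23)
33026 + u(-2) = 33026 + 8/23 = 759606/23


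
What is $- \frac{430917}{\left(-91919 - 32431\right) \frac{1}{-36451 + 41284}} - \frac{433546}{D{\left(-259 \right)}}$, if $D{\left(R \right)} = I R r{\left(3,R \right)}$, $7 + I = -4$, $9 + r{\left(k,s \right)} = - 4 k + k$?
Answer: $\frac{17809154286817}{1062819450} \approx 16757.0$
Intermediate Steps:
$r{\left(k,s \right)} = -9 - 3 k$ ($r{\left(k,s \right)} = -9 + \left(- 4 k + k\right) = -9 - 3 k$)
$I = -11$ ($I = -7 - 4 = -11$)
$D{\left(R \right)} = 198 R$ ($D{\left(R \right)} = - 11 R \left(-9 - 9\right) = - 11 R \left(-18\right) = 198 R$)
$- \frac{430917}{\left(-91919 - 32431\right) \frac{1}{-36451 + 41284}} - \frac{433546}{D{\left(-259 \right)}} = - \frac{430917}{\left(-91919 - 32431\right) \frac{1}{-36451 + 41284}} - \frac{433546}{198 \left(-259\right)} = - \frac{430917}{\left(-124350\right) \frac{1}{4833}} - \frac{433546}{-51282} = - \frac{430917}{\left(-124350\right) \frac{1}{4833}} - - \frac{216773}{25641} = - \frac{430917}{- \frac{41450}{1611}} + \frac{216773}{25641} = \left(-430917\right) \left(- \frac{1611}{41450}\right) + \frac{216773}{25641} = \frac{694207287}{41450} + \frac{216773}{25641} = \frac{17809154286817}{1062819450}$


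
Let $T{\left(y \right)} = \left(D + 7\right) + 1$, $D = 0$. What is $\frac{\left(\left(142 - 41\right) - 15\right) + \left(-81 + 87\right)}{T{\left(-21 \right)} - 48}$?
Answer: $- \frac{23}{10} \approx -2.3$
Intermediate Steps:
$T{\left(y \right)} = 8$ ($T{\left(y \right)} = \left(0 + 7\right) + 1 = 7 + 1 = 8$)
$\frac{\left(\left(142 - 41\right) - 15\right) + \left(-81 + 87\right)}{T{\left(-21 \right)} - 48} = \frac{\left(\left(142 - 41\right) - 15\right) + \left(-81 + 87\right)}{8 - 48} = \frac{\left(101 - 15\right) + 6}{-40} = \left(86 + 6\right) \left(- \frac{1}{40}\right) = 92 \left(- \frac{1}{40}\right) = - \frac{23}{10}$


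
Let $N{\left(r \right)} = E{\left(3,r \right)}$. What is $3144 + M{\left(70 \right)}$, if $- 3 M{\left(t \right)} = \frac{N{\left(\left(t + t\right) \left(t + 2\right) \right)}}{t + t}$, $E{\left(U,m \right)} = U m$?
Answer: $3072$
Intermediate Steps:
$N{\left(r \right)} = 3 r$
$M{\left(t \right)} = -2 - t$ ($M{\left(t \right)} = - \frac{3 \left(t + t\right) \left(t + 2\right) \frac{1}{t + t}}{3} = - \frac{3 \cdot 2 t \left(2 + t\right) \frac{1}{2 t}}{3} = - \frac{6 t \left(2 + t\right) \frac{1}{2 t}}{3} = - \frac{6 + 3 t}{3} = -2 - t$)
$3144 + M{\left(70 \right)} = 3144 - 72 = 3072$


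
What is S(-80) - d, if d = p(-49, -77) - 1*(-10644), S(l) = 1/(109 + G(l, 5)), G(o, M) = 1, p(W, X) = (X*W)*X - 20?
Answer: 30788671/110 ≈ 2.7990e+5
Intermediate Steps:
p(W, X) = -20 + W*X**2 (p(W, X) = (W*X)*X - 20 = W*X**2 - 20 = -20 + W*X**2)
S(l) = 1/110 (S(l) = 1/(109 + 1) = 1/110)
d = -279897 (d = (-20 - 49*(-77)**2) - 1*(-10644) = (-20 - 49*5929) + 10644 = (-20 - 290521) + 10644 = -290541 + 10644 = -279897)
S(-80) - d = 1/110 - 1*(-279897) = 1/110 + 279897 = 30788671/110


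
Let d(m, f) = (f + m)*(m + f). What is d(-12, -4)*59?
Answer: 15104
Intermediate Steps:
d(m, f) = (f + m)² (d(m, f) = (f + m)*(f + m) = (f + m)²)
d(-12, -4)*59 = (-4 - 12)²*59 = (-16)²*59 = 256*59 = 15104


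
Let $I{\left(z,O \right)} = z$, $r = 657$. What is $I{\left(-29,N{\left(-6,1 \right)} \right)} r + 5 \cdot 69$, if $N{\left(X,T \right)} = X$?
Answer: $-18708$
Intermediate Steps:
$I{\left(-29,N{\left(-6,1 \right)} \right)} r + 5 \cdot 69 = \left(-29\right) 657 + 5 \cdot 69 = -19053 + 345 = -18708$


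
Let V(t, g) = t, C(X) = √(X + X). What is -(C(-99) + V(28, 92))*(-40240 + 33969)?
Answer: 175588 + 18813*I*√22 ≈ 1.7559e+5 + 88241.0*I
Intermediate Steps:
C(X) = √2*√X (C(X) = √(2*X) = √2*√X)
-(C(-99) + V(28, 92))*(-40240 + 33969) = -(√2*√(-99) + 28)*(-40240 + 33969) = -(√2*(3*I*√11) + 28)*(-6271) = -(3*I*√22 + 28)*(-6271) = -(28 + 3*I*√22)*(-6271) = -(-175588 - 18813*I*√22) = 175588 + 18813*I*√22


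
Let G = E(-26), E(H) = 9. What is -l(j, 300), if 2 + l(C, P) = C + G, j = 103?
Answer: -110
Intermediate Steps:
G = 9
l(C, P) = 7 + C (l(C, P) = -2 + (C + 9) = -2 + (9 + C) = 7 + C)
-l(j, 300) = -(7 + 103) = -1*110 = -110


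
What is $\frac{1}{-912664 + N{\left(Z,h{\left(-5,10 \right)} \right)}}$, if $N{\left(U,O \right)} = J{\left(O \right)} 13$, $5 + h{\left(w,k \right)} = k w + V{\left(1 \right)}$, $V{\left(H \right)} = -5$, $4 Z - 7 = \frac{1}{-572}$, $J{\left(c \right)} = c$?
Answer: $- \frac{1}{913444} \approx -1.0948 \cdot 10^{-6}$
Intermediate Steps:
$Z = \frac{4003}{2288}$ ($Z = \frac{7}{4} + \frac{1}{4 \left(-572\right)} = \frac{7}{4} + \frac{1}{4} \left(- \frac{1}{572}\right) = \frac{7}{4} - \frac{1}{2288} = \frac{4003}{2288} \approx 1.7496$)
$h{\left(w,k \right)} = -10 + k w$ ($h{\left(w,k \right)} = -5 + \left(k w - 5\right) = -5 + \left(-5 + k w\right) = -10 + k w$)
$N{\left(U,O \right)} = 13 O$ ($N{\left(U,O \right)} = O 13 = 13 O$)
$\frac{1}{-912664 + N{\left(Z,h{\left(-5,10 \right)} \right)}} = \frac{1}{-912664 + 13 \left(-10 + 10 \left(-5\right)\right)} = \frac{1}{-912664 + 13 \left(-10 - 50\right)} = \frac{1}{-912664 + 13 \left(-60\right)} = \frac{1}{-912664 - 780} = \frac{1}{-913444} = - \frac{1}{913444}$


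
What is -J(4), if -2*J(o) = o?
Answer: 2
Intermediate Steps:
J(o) = -o/2
-J(4) = -(-1)*4/2 = -1*(-2) = 2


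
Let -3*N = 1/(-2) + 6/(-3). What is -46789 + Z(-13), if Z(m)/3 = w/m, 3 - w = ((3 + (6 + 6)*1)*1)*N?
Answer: -1216457/26 ≈ -46787.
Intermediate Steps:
N = ⅚ (N = -(1/(-2) + 6/(-3))/3 = -(1*(-½) + 6*(-⅓))/3 = -(-½ - 2)/3 = -⅓*(-5/2) = ⅚ ≈ 0.83333)
w = -19/2 (w = 3 - (3 + (6 + 6)*1)*1*5/6 = 3 - (3 + 12*1)*1*5/6 = 3 - (3 + 12)*1*5/6 = 3 - 15*1*5/6 = 3 - 15*5/6 = 3 - 1*25/2 = 3 - 25/2 = -19/2 ≈ -9.5000)
Z(m) = -57/(2*m) (Z(m) = 3*(-19/(2*m)) = -57/(2*m))
-46789 + Z(-13) = -46789 - 57/2/(-13) = -46789 - 57/2*(-1/13) = -46789 + 57/26 = -1216457/26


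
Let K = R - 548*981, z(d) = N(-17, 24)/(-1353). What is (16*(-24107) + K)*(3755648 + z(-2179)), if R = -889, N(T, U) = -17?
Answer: -1565388790068943/451 ≈ -3.4709e+12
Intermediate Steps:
z(d) = 17/1353 (z(d) = -17/(-1353) = -17*(-1/1353) = 17/1353)
K = -538477 (K = -889 - 548*981 = -889 - 537588 = -538477)
(16*(-24107) + K)*(3755648 + z(-2179)) = (16*(-24107) - 538477)*(3755648 + 17/1353) = (-385712 - 538477)*(5081391761/1353) = -924189*5081391761/1353 = -1565388790068943/451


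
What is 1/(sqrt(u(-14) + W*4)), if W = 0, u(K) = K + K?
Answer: -I*sqrt(7)/14 ≈ -0.18898*I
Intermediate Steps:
u(K) = 2*K
1/(sqrt(u(-14) + W*4)) = 1/(sqrt(2*(-14) + 0*4)) = 1/(sqrt(-28 + 0)) = 1/(sqrt(-28)) = 1/(2*I*sqrt(7)) = -I*sqrt(7)/14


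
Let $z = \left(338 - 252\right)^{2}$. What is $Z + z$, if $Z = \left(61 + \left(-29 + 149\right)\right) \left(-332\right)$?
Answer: $-52696$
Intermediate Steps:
$Z = -60092$ ($Z = \left(61 + 120\right) \left(-332\right) = 181 \left(-332\right) = -60092$)
$z = 7396$ ($z = 86^{2} = 7396$)
$Z + z = -60092 + 7396 = -52696$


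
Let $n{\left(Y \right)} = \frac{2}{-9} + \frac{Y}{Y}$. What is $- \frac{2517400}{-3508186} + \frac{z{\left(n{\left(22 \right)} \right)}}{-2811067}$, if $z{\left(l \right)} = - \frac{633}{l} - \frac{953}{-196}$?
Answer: $\frac{693782980696759}{966451097657276} \approx 0.71787$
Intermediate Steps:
$n{\left(Y \right)} = \frac{7}{9}$ ($n{\left(Y \right)} = 2 \left(- \frac{1}{9}\right) + 1 = - \frac{2}{9} + 1 = \frac{7}{9}$)
$z{\left(l \right)} = \frac{953}{196} - \frac{633}{l}$ ($z{\left(l \right)} = - \frac{633}{l} - - \frac{953}{196} = - \frac{633}{l} + \frac{953}{196} = \frac{953}{196} - \frac{633}{l}$)
$- \frac{2517400}{-3508186} + \frac{z{\left(n{\left(22 \right)} \right)}}{-2811067} = - \frac{2517400}{-3508186} + \frac{\frac{953}{196} - \frac{633}{\frac{7}{9}}}{-2811067} = \left(-2517400\right) \left(- \frac{1}{3508186}\right) + \left(\frac{953}{196} - \frac{5697}{7}\right) \left(- \frac{1}{2811067}\right) = \frac{1258700}{1754093} + \left(\frac{953}{196} - \frac{5697}{7}\right) \left(- \frac{1}{2811067}\right) = \frac{1258700}{1754093} - - \frac{158563}{550969132} = \frac{1258700}{1754093} + \frac{158563}{550969132} = \frac{693782980696759}{966451097657276}$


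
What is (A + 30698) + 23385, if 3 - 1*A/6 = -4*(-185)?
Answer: 49661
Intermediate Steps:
A = -4422 (A = 18 - (-24)*(-185) = 18 - 6*740 = 18 - 4440 = -4422)
(A + 30698) + 23385 = (-4422 + 30698) + 23385 = 26276 + 23385 = 49661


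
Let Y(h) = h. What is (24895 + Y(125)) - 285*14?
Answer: 21030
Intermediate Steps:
(24895 + Y(125)) - 285*14 = (24895 + 125) - 285*14 = 25020 - 3990 = 21030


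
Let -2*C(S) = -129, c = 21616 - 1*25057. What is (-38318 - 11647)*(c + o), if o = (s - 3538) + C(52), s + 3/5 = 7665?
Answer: -74937507/2 ≈ -3.7469e+7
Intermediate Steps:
s = 38322/5 (s = -⅗ + 7665 = 38322/5 ≈ 7664.4)
c = -3441 (c = 21616 - 25057 = -3441)
C(S) = 129/2 (C(S) = -½*(-129) = 129/2)
o = 41909/10 (o = (38322/5 - 3538) + 129/2 = 20632/5 + 129/2 = 41909/10 ≈ 4190.9)
(-38318 - 11647)*(c + o) = (-38318 - 11647)*(-3441 + 41909/10) = -49965*7499/10 = -74937507/2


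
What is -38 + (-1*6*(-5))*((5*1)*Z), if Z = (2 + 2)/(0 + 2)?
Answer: 262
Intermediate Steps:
Z = 2 (Z = 4/2 = 4*(1/2) = 2)
-38 + (-1*6*(-5))*((5*1)*Z) = -38 + (-1*6*(-5))*((5*1)*2) = -38 + (-6*(-5))*(5*2) = -38 + 30*10 = -38 + 300 = 262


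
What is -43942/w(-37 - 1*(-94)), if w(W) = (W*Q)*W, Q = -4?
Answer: 21971/6498 ≈ 3.3812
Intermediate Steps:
w(W) = -4*W² (w(W) = (W*(-4))*W = (-4*W)*W = -4*W²)
-43942/w(-37 - 1*(-94)) = -43942*(-1/(4*(-37 - 1*(-94))²)) = -43942*(-1/(4*(-37 + 94)²)) = -43942/((-4*57²)) = -43942/((-4*3249)) = -43942/(-12996) = -43942*(-1/12996) = 21971/6498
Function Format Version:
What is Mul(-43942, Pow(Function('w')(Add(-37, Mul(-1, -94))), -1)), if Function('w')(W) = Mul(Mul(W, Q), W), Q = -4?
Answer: Rational(21971, 6498) ≈ 3.3812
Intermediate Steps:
Function('w')(W) = Mul(-4, Pow(W, 2)) (Function('w')(W) = Mul(Mul(W, -4), W) = Mul(Mul(-4, W), W) = Mul(-4, Pow(W, 2)))
Mul(-43942, Pow(Function('w')(Add(-37, Mul(-1, -94))), -1)) = Mul(-43942, Pow(Mul(-4, Pow(Add(-37, Mul(-1, -94)), 2)), -1)) = Mul(-43942, Pow(Mul(-4, Pow(Add(-37, 94), 2)), -1)) = Mul(-43942, Pow(Mul(-4, Pow(57, 2)), -1)) = Mul(-43942, Pow(Mul(-4, 3249), -1)) = Mul(-43942, Pow(-12996, -1)) = Mul(-43942, Rational(-1, 12996)) = Rational(21971, 6498)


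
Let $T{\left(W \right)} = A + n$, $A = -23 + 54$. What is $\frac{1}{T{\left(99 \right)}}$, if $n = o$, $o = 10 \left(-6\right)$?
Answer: $- \frac{1}{29} \approx -0.034483$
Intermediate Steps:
$o = -60$
$n = -60$
$A = 31$
$T{\left(W \right)} = -29$ ($T{\left(W \right)} = 31 - 60 = -29$)
$\frac{1}{T{\left(99 \right)}} = \frac{1}{-29} = - \frac{1}{29}$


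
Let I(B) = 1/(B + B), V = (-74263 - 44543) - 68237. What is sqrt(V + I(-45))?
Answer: I*sqrt(168338710)/30 ≈ 432.48*I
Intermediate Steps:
V = -187043 (V = -118806 - 68237 = -187043)
I(B) = 1/(2*B)
sqrt(V + I(-45)) = sqrt(-187043 + (1/2)/(-45)) = sqrt(-187043 + (1/2)*(-1/45)) = sqrt(-187043 - 1/90) = sqrt(-16833871/90) = I*sqrt(168338710)/30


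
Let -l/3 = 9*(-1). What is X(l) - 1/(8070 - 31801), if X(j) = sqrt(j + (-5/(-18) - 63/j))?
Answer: 1/23731 + sqrt(898)/6 ≈ 4.9945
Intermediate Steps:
l = 27 (l = -27*(-1) = -3*(-9) = 27)
X(j) = sqrt(5/18 + j - 63/j) (X(j) = sqrt(j + (-5*(-1/18) - 63/j)) = sqrt(j + (5/18 - 63/j)) = sqrt(5/18 + j - 63/j))
X(l) - 1/(8070 - 31801) = sqrt(10 - 2268/27 + 36*27)/6 - 1/(8070 - 31801) = sqrt(10 - 2268*1/27 + 972)/6 - 1/(-23731) = sqrt(10 - 84 + 972)/6 - 1*(-1/23731) = sqrt(898)/6 + 1/23731 = 1/23731 + sqrt(898)/6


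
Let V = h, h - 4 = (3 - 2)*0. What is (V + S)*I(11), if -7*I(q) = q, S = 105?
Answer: -1199/7 ≈ -171.29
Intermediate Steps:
I(q) = -q/7
h = 4 (h = 4 + (3 - 2)*0 = 4 + 1*0 = 4 + 0 = 4)
V = 4
(V + S)*I(11) = (4 + 105)*(-⅐*11) = 109*(-11/7) = -1199/7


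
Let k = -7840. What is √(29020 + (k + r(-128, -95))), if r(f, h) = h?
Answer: √21085 ≈ 145.21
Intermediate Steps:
√(29020 + (k + r(-128, -95))) = √(29020 + (-7840 - 95)) = √(29020 - 7935) = √21085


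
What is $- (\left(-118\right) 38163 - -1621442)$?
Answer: $2881792$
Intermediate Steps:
$- (\left(-118\right) 38163 - -1621442) = - (-4503234 + 1621442) = \left(-1\right) \left(-2881792\right) = 2881792$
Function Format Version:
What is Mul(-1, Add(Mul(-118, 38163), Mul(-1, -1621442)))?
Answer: 2881792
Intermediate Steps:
Mul(-1, Add(Mul(-118, 38163), Mul(-1, -1621442))) = Mul(-1, Add(-4503234, 1621442)) = Mul(-1, -2881792) = 2881792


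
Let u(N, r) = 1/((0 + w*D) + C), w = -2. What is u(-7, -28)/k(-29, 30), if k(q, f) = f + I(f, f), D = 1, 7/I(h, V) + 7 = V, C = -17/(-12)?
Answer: -276/4879 ≈ -0.056569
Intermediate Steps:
C = 17/12 (C = -17*(-1/12) = 17/12 ≈ 1.4167)
I(h, V) = 7/(-7 + V)
k(q, f) = f + 7/(-7 + f)
u(N, r) = -12/7 (u(N, r) = 1/((0 - 2*1) + 17/12) = 1/((0 - 2) + 17/12) = 1/(-2 + 17/12) = 1/(-7/12) = -12/7)
u(-7, -28)/k(-29, 30) = -12*(-7 + 30)/(7 + 30*(-7 + 30))/7 = -12*23/(7 + 30*23)/7 = -12*23/(7 + 690)/7 = -12/(7*((1/23)*697)) = -12/(7*697/23) = -12/7*23/697 = -276/4879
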